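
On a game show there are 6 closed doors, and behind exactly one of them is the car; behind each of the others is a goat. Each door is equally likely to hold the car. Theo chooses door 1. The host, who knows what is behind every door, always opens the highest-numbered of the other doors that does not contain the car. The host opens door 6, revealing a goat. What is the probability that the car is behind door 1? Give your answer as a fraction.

Consider each possible location of the car in turn.
If it is behind any of doors 1, 2, 3, 4, and 5 (prior 1/6 each): door 6 is the highest-numbered option available, probability 1; weight (1/6)·1 = 1/6 each.
If it is behind door 6 (prior 1/6): the host opened door 6, so this case is ruled out; weight (1/6)·0 = 0.
The weights sum to 5/6.
So P(the car behind door 1 | the host opened door 6) = (1/6) / (5/6) = 1/5.

1/5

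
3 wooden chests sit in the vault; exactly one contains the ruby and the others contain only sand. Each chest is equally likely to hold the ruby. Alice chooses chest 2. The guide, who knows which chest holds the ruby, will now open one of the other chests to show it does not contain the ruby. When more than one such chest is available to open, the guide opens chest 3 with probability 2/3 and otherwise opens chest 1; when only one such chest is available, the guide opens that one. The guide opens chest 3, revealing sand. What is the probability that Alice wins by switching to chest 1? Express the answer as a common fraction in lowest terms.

3/5

Condition on the true location of the ruby.
If it is in chest 1 (prior 1/3): only chest 3 is available, probability 1; weight (1/3)·1 = 1/3.
If it is in chest 2 (prior 1/3): chest 3 is available, opened with probability 2/3; weight (1/3)·(2/3) = 2/9.
If it is in chest 3 (prior 1/3): the guide opened chest 3, so this case is ruled out; weight (1/3)·0 = 0.
The weights sum to 5/9.
So P(the ruby in chest 1 | the guide opened chest 3) = (1/3) / (5/9) = 3/5.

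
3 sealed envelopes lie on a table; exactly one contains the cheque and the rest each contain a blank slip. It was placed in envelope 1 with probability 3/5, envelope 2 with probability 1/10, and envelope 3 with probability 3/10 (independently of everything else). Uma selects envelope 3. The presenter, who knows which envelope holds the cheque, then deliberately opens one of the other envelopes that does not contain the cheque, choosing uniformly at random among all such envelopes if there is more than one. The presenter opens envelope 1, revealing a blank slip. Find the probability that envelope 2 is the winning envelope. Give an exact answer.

Consider each possible location of the cheque in turn.
If it is in envelope 1 (prior 3/5): the presenter opened envelope 1, so this case is ruled out; weight (3/5)·0 = 0.
If it is in envelope 2 (prior 1/10): the presenter has no choice, probability 1; weight (1/10)·1 = 1/10.
If it is in envelope 3 (prior 3/10): the presenter has 2 equally likely choices, so probability 1/2; weight (3/10)·(1/2) = 3/20.
The weights sum to 1/4.
So P(the cheque in envelope 2 | the presenter opened envelope 1) = (1/10) / (1/4) = 2/5.

2/5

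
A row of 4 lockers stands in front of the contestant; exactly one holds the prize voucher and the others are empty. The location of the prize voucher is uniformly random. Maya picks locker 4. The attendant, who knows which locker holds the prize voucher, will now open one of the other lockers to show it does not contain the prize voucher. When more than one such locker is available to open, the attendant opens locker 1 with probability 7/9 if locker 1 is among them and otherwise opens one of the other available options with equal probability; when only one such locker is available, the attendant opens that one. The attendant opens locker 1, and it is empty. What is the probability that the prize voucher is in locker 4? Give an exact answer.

1/3

Condition on the true location of the prize voucher.
If it is in locker 1 (prior 1/4): the attendant opened locker 1, so this case is ruled out; weight (1/4)·0 = 0.
If it is in any of lockers 2, 3, and 4 (prior 1/4 each): locker 1 is available, opened with probability 7/9; weight (1/4)·(7/9) = 7/36 each.
The weights sum to 7/12.
So P(the prize voucher in locker 4 | the attendant opened locker 1) = (7/36) / (7/12) = 1/3.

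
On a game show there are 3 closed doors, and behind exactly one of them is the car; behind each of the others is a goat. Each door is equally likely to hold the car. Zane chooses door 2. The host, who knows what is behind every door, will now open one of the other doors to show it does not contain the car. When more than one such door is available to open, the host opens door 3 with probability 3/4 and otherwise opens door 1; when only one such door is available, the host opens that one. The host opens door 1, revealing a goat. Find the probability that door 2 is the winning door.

1/5

Consider each possible location of the car in turn.
If it is behind door 1 (prior 1/3): the host opened door 1, so this case is ruled out; weight (1/3)·0 = 0.
If it is behind door 2 (prior 1/3): door 3 is available but not opened, probability 1/4; weight (1/3)·(1/4) = 1/12.
If it is behind door 3 (prior 1/3): only door 1 is available, probability 1; weight (1/3)·1 = 1/3.
The weights sum to 5/12.
So P(the car behind door 2 | the host opened door 1) = (1/12) / (5/12) = 1/5.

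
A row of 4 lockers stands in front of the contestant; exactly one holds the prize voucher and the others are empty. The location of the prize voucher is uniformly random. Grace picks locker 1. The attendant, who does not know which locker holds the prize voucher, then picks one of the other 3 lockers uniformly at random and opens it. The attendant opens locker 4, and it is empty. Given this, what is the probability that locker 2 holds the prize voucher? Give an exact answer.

1/3

Apply Bayes' rule, conditioning on where the prize voucher actually is.
If it is in any of lockers 1, 2, and 3 (prior 1/4 each): the attendant picks locker 4 with probability 1/3 regardless, and it is not the prize; weight (1/4)·(1/3) = 1/12 each.
If it is in locker 4 (prior 1/4): the attendant opened locker 4, so this case is ruled out; weight (1/4)·0 = 0.
The weights sum to 1/4.
So P(the prize voucher in locker 2 | the attendant opened locker 4) = (1/12) / (1/4) = 1/3.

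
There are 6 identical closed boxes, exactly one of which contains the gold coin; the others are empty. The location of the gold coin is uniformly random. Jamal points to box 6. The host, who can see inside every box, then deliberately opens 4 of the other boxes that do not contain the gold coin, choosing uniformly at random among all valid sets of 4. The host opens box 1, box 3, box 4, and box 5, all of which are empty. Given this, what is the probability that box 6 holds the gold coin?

1/6

Consider each possible location of the gold coin in turn.
If it is in any of boxes 1, 3, 4, and 5 (prior 1/6 each): that box was opened and seen not to hold the prize — ruled out; weight (1/6)·0 = 0 each.
If it is in box 2 (prior 1/6): the host has no choice, probability 1; weight (1/6)·1 = 1/6.
If it is in box 6 (prior 1/6): the host has 5 equally likely choices, so probability 1/5; weight (1/6)·(1/5) = 1/30.
The weights sum to 1/5.
So P(the gold coin in box 6 | the host opened box 1, box 3, box 4, and box 5) = (1/30) / (1/5) = 1/6.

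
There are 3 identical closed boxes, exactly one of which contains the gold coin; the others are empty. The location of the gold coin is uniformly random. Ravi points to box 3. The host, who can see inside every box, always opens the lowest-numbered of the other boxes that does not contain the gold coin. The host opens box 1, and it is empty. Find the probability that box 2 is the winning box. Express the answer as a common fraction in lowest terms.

1/2

Apply Bayes' rule, conditioning on where the gold coin actually is.
If it is in box 1 (prior 1/3): the host opened box 1, so this case is ruled out; weight (1/3)·0 = 0.
If it is in either of boxes 2 and 3 (prior 1/3 each): box 1 is the lowest-numbered option available, probability 1; weight (1/3)·1 = 1/3 each.
The weights sum to 2/3.
So P(the gold coin in box 2 | the host opened box 1) = (1/3) / (2/3) = 1/2.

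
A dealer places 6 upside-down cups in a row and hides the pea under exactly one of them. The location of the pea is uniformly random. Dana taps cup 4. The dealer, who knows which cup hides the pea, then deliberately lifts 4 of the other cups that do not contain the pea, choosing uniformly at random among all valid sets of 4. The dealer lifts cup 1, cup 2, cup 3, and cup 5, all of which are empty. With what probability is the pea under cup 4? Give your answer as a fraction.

Consider each possible location of the pea in turn.
If it is under any of cups 1, 2, 3, and 5 (prior 1/6 each): that cup was opened and seen not to hold the prize — ruled out; weight (1/6)·0 = 0 each.
If it is under cup 4 (prior 1/6): the dealer has 5 equally likely choices, so probability 1/5; weight (1/6)·(1/5) = 1/30.
If it is under cup 6 (prior 1/6): the dealer has no choice, probability 1; weight (1/6)·1 = 1/6.
The weights sum to 1/5.
So P(the pea under cup 4 | the dealer opened cup 1, cup 2, cup 3, and cup 5) = (1/30) / (1/5) = 1/6.

1/6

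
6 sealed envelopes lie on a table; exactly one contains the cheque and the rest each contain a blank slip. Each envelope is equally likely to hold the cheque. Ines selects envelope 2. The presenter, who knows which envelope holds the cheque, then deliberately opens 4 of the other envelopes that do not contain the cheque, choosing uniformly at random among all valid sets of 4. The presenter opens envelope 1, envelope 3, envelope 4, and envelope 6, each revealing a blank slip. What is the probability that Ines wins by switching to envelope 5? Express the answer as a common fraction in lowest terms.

5/6

Consider each possible location of the cheque in turn.
If it is in any of envelopes 1, 3, 4, and 6 (prior 1/6 each): that envelope was opened and seen not to hold the prize — ruled out; weight (1/6)·0 = 0 each.
If it is in envelope 2 (prior 1/6): the presenter has 5 equally likely choices, so probability 1/5; weight (1/6)·(1/5) = 1/30.
If it is in envelope 5 (prior 1/6): the presenter has no choice, probability 1; weight (1/6)·1 = 1/6.
The weights sum to 1/5.
So P(the cheque in envelope 5 | the presenter opened envelope 1, envelope 3, envelope 4, and envelope 6) = (1/6) / (1/5) = 5/6.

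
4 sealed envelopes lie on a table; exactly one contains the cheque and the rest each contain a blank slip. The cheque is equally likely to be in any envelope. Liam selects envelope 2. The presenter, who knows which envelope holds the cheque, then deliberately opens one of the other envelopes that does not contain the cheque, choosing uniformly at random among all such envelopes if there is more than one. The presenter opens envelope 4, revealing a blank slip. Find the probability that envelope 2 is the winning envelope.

Condition on the true location of the cheque.
If it is in either of envelopes 1 and 3 (prior 1/4 each): the presenter has 2 equally likely choices, so probability 1/2; weight (1/4)·(1/2) = 1/8 each.
If it is in envelope 2 (prior 1/4): the presenter has 3 equally likely choices, so probability 1/3; weight (1/4)·(1/3) = 1/12.
If it is in envelope 4 (prior 1/4): the presenter opened envelope 4, so this case is ruled out; weight (1/4)·0 = 0.
The weights sum to 1/3.
So P(the cheque in envelope 2 | the presenter opened envelope 4) = (1/12) / (1/3) = 1/4.

1/4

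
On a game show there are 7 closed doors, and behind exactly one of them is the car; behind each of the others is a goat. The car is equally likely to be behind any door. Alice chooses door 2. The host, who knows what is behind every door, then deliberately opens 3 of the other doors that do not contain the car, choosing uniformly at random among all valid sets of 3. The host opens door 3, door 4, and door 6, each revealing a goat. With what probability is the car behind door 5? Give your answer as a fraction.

2/7

Condition on the true location of the car.
If it is behind any of doors 1, 5, and 7 (prior 1/7 each): the host has 10 equally likely choices, so probability 1/10; weight (1/7)·(1/10) = 1/70 each.
If it is behind door 2 (prior 1/7): the host has 20 equally likely choices, so probability 1/20; weight (1/7)·(1/20) = 1/140.
If it is behind any of doors 3, 4, and 6 (prior 1/7 each): that door was opened and seen not to hold the prize — ruled out; weight (1/7)·0 = 0 each.
The weights sum to 1/20.
So P(the car behind door 5 | the host opened door 3, door 4, and door 6) = (1/70) / (1/20) = 2/7.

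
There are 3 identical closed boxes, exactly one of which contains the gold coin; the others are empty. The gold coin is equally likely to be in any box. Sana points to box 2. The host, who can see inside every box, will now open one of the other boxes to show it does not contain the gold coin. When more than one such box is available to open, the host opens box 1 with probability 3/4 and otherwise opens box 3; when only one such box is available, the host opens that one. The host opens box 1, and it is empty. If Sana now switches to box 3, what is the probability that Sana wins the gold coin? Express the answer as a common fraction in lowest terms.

Apply Bayes' rule, conditioning on where the gold coin actually is.
If it is in box 1 (prior 1/3): the host opened box 1, so this case is ruled out; weight (1/3)·0 = 0.
If it is in box 2 (prior 1/3): box 1 is available, opened with probability 3/4; weight (1/3)·(3/4) = 1/4.
If it is in box 3 (prior 1/3): only box 1 is available, probability 1; weight (1/3)·1 = 1/3.
The weights sum to 7/12.
So P(the gold coin in box 3 | the host opened box 1) = (1/3) / (7/12) = 4/7.

4/7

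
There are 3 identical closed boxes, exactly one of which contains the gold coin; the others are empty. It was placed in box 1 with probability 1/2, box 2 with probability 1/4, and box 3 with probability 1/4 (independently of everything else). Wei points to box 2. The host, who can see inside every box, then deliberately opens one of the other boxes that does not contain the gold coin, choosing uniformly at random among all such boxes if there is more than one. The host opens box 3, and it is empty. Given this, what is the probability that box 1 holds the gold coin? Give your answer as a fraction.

4/5

Apply Bayes' rule, conditioning on where the gold coin actually is.
If it is in box 1 (prior 1/2): the host has no choice, probability 1; weight (1/2)·1 = 1/2.
If it is in box 2 (prior 1/4): the host has 2 equally likely choices, so probability 1/2; weight (1/4)·(1/2) = 1/8.
If it is in box 3 (prior 1/4): the host opened box 3, so this case is ruled out; weight (1/4)·0 = 0.
The weights sum to 5/8.
So P(the gold coin in box 1 | the host opened box 3) = (1/2) / (5/8) = 4/5.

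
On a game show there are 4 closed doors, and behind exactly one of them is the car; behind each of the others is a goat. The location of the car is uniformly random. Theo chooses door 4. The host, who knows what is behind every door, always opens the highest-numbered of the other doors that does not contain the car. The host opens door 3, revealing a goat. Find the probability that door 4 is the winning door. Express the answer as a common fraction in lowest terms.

Condition on the true location of the car.
If it is behind any of doors 1, 2, and 4 (prior 1/4 each): door 3 is the highest-numbered option available, probability 1; weight (1/4)·1 = 1/4 each.
If it is behind door 3 (prior 1/4): the host opened door 3, so this case is ruled out; weight (1/4)·0 = 0.
The weights sum to 3/4.
So P(the car behind door 4 | the host opened door 3) = (1/4) / (3/4) = 1/3.

1/3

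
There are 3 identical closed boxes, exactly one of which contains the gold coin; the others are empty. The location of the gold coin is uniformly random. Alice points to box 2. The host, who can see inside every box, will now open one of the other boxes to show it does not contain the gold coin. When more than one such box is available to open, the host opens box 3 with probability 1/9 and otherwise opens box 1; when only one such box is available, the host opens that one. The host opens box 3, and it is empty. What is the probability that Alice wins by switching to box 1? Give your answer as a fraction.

Consider each possible location of the gold coin in turn.
If it is in box 1 (prior 1/3): only box 3 is available, probability 1; weight (1/3)·1 = 1/3.
If it is in box 2 (prior 1/3): box 3 is available, opened with probability 1/9; weight (1/3)·(1/9) = 1/27.
If it is in box 3 (prior 1/3): the host opened box 3, so this case is ruled out; weight (1/3)·0 = 0.
The weights sum to 10/27.
So P(the gold coin in box 1 | the host opened box 3) = (1/3) / (10/27) = 9/10.

9/10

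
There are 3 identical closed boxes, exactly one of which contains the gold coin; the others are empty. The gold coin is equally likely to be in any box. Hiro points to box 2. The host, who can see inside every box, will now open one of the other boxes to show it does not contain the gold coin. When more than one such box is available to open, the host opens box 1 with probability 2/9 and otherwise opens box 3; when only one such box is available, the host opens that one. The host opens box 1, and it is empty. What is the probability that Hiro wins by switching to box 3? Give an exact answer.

Consider each possible location of the gold coin in turn.
If it is in box 1 (prior 1/3): the host opened box 1, so this case is ruled out; weight (1/3)·0 = 0.
If it is in box 2 (prior 1/3): box 1 is available, opened with probability 2/9; weight (1/3)·(2/9) = 2/27.
If it is in box 3 (prior 1/3): only box 1 is available, probability 1; weight (1/3)·1 = 1/3.
The weights sum to 11/27.
So P(the gold coin in box 3 | the host opened box 1) = (1/3) / (11/27) = 9/11.

9/11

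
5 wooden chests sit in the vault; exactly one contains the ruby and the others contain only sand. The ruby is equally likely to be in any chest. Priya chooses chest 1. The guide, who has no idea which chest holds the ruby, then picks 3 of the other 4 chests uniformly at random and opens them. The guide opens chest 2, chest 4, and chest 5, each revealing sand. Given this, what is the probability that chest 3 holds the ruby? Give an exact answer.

Apply Bayes' rule, conditioning on where the ruby actually is.
If it is in either of chests 1 and 3 (prior 1/5 each): the guide picks exactly this set with probability 1/4 regardless, and none is the prize; weight (1/5)·(1/4) = 1/20 each.
If it is in any of chests 2, 4, and 5 (prior 1/5 each): that chest was opened and seen not to hold the prize — ruled out; weight (1/5)·0 = 0 each.
The weights sum to 1/10.
So P(the ruby in chest 3 | the guide opened chest 2, chest 4, and chest 5) = (1/20) / (1/10) = 1/2.

1/2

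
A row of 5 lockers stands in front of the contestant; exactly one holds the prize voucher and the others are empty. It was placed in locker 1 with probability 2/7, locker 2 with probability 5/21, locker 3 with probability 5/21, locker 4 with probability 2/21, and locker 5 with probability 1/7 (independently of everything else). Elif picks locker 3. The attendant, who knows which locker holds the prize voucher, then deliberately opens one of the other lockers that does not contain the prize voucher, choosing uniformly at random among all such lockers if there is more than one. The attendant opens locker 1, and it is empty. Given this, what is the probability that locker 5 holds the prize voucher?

Consider each possible location of the prize voucher in turn.
If it is in locker 1 (prior 2/7): the attendant opened locker 1, so this case is ruled out; weight (2/7)·0 = 0.
If it is in locker 2 (prior 5/21): the attendant has 3 equally likely choices, so probability 1/3; weight (5/21)·(1/3) = 5/63.
If it is in locker 3 (prior 5/21): the attendant has 4 equally likely choices, so probability 1/4; weight (5/21)·(1/4) = 5/84.
If it is in locker 4 (prior 2/21): the attendant has 3 equally likely choices, so probability 1/3; weight (2/21)·(1/3) = 2/63.
If it is in locker 5 (prior 1/7): the attendant has 3 equally likely choices, so probability 1/3; weight (1/7)·(1/3) = 1/21.
The weights sum to 55/252.
So P(the prize voucher in locker 5 | the attendant opened locker 1) = (1/21) / (55/252) = 12/55.

12/55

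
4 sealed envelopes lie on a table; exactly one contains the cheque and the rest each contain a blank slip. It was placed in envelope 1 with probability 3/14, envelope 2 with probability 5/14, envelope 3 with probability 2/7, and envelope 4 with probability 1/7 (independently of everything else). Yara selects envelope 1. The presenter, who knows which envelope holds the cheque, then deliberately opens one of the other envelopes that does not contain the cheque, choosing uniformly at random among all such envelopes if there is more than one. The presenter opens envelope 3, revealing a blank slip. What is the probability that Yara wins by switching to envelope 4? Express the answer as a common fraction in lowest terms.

Apply Bayes' rule, conditioning on where the cheque actually is.
If it is in envelope 1 (prior 3/14): the presenter has 3 equally likely choices, so probability 1/3; weight (3/14)·(1/3) = 1/14.
If it is in envelope 2 (prior 5/14): the presenter has 2 equally likely choices, so probability 1/2; weight (5/14)·(1/2) = 5/28.
If it is in envelope 3 (prior 2/7): the presenter opened envelope 3, so this case is ruled out; weight (2/7)·0 = 0.
If it is in envelope 4 (prior 1/7): the presenter has 2 equally likely choices, so probability 1/2; weight (1/7)·(1/2) = 1/14.
The weights sum to 9/28.
So P(the cheque in envelope 4 | the presenter opened envelope 3) = (1/14) / (9/28) = 2/9.

2/9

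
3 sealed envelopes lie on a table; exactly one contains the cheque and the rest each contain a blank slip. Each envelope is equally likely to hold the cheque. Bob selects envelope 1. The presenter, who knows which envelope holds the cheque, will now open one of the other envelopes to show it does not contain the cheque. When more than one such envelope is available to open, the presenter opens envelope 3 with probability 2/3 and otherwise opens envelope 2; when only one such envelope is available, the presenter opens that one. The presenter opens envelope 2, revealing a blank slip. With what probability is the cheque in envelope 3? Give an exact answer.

Apply Bayes' rule, conditioning on where the cheque actually is.
If it is in envelope 1 (prior 1/3): envelope 3 is available but not opened, probability 1/3; weight (1/3)·(1/3) = 1/9.
If it is in envelope 2 (prior 1/3): the presenter opened envelope 2, so this case is ruled out; weight (1/3)·0 = 0.
If it is in envelope 3 (prior 1/3): only envelope 2 is available, probability 1; weight (1/3)·1 = 1/3.
The weights sum to 4/9.
So P(the cheque in envelope 3 | the presenter opened envelope 2) = (1/3) / (4/9) = 3/4.

3/4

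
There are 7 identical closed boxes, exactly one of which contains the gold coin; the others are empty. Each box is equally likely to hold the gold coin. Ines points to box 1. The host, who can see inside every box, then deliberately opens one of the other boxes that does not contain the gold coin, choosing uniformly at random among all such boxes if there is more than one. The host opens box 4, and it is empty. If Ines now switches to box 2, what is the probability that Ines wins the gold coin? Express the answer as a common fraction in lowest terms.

6/35

Apply Bayes' rule, conditioning on where the gold coin actually is.
If it is in box 1 (prior 1/7): the host has 6 equally likely choices, so probability 1/6; weight (1/7)·(1/6) = 1/42.
If it is in any of boxes 2, 3, 5, 6, and 7 (prior 1/7 each): the host has 5 equally likely choices, so probability 1/5; weight (1/7)·(1/5) = 1/35 each.
If it is in box 4 (prior 1/7): the host opened box 4, so this case is ruled out; weight (1/7)·0 = 0.
The weights sum to 1/6.
So P(the gold coin in box 2 | the host opened box 4) = (1/35) / (1/6) = 6/35.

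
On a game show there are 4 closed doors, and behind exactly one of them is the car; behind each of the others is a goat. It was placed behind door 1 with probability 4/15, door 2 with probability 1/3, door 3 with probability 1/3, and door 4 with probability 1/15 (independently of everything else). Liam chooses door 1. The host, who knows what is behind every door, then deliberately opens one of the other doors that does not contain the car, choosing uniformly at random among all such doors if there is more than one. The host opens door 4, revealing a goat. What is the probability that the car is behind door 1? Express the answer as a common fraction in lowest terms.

Apply Bayes' rule, conditioning on where the car actually is.
If it is behind door 1 (prior 4/15): the host has 3 equally likely choices, so probability 1/3; weight (4/15)·(1/3) = 4/45.
If it is behind either of doors 2 and 3 (prior 1/3 each): the host has 2 equally likely choices, so probability 1/2; weight (1/3)·(1/2) = 1/6 each.
If it is behind door 4 (prior 1/15): the host opened door 4, so this case is ruled out; weight (1/15)·0 = 0.
The weights sum to 19/45.
So P(the car behind door 1 | the host opened door 4) = (4/45) / (19/45) = 4/19.

4/19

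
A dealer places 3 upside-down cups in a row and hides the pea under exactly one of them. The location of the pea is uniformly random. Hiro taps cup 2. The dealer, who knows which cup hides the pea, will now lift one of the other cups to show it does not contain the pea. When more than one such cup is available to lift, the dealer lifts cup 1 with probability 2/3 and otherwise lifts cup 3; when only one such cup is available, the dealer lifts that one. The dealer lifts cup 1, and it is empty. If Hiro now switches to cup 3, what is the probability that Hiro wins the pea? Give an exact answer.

Condition on the true location of the pea.
If it is under cup 1 (prior 1/3): the dealer opened cup 1, so this case is ruled out; weight (1/3)·0 = 0.
If it is under cup 2 (prior 1/3): cup 1 is available, opened with probability 2/3; weight (1/3)·(2/3) = 2/9.
If it is under cup 3 (prior 1/3): only cup 1 is available, probability 1; weight (1/3)·1 = 1/3.
The weights sum to 5/9.
So P(the pea under cup 3 | the dealer opened cup 1) = (1/3) / (5/9) = 3/5.

3/5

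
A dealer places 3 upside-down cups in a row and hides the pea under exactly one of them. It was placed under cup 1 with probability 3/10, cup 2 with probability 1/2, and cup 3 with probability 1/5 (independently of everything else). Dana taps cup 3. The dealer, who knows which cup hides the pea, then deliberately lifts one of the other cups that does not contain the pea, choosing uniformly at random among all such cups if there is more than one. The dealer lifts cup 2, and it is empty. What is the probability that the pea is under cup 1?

Condition on the true location of the pea.
If it is under cup 1 (prior 3/10): the dealer has no choice, probability 1; weight (3/10)·1 = 3/10.
If it is under cup 2 (prior 1/2): the dealer opened cup 2, so this case is ruled out; weight (1/2)·0 = 0.
If it is under cup 3 (prior 1/5): the dealer has 2 equally likely choices, so probability 1/2; weight (1/5)·(1/2) = 1/10.
The weights sum to 2/5.
So P(the pea under cup 1 | the dealer opened cup 2) = (3/10) / (2/5) = 3/4.

3/4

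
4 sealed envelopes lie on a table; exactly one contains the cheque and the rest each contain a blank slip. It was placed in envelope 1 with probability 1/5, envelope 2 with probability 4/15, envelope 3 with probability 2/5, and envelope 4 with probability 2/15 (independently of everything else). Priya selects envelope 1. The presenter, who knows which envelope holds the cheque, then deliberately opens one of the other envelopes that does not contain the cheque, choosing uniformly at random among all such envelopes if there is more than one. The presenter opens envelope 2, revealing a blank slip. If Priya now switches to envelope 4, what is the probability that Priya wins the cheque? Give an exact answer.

Apply Bayes' rule, conditioning on where the cheque actually is.
If it is in envelope 1 (prior 1/5): the presenter has 3 equally likely choices, so probability 1/3; weight (1/5)·(1/3) = 1/15.
If it is in envelope 2 (prior 4/15): the presenter opened envelope 2, so this case is ruled out; weight (4/15)·0 = 0.
If it is in envelope 3 (prior 2/5): the presenter has 2 equally likely choices, so probability 1/2; weight (2/5)·(1/2) = 1/5.
If it is in envelope 4 (prior 2/15): the presenter has 2 equally likely choices, so probability 1/2; weight (2/15)·(1/2) = 1/15.
The weights sum to 1/3.
So P(the cheque in envelope 4 | the presenter opened envelope 2) = (1/15) / (1/3) = 1/5.

1/5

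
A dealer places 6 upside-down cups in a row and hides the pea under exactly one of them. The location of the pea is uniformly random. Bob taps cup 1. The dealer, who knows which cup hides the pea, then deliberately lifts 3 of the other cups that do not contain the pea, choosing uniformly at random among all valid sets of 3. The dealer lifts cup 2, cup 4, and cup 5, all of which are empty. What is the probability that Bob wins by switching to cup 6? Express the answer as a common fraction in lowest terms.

Condition on the true location of the pea.
If it is under cup 1 (prior 1/6): the dealer has 10 equally likely choices, so probability 1/10; weight (1/6)·(1/10) = 1/60.
If it is under any of cups 2, 4, and 5 (prior 1/6 each): that cup was opened and seen not to hold the prize — ruled out; weight (1/6)·0 = 0 each.
If it is under either of cups 3 and 6 (prior 1/6 each): the dealer has 4 equally likely choices, so probability 1/4; weight (1/6)·(1/4) = 1/24 each.
The weights sum to 1/10.
So P(the pea under cup 6 | the dealer opened cup 2, cup 4, and cup 5) = (1/24) / (1/10) = 5/12.

5/12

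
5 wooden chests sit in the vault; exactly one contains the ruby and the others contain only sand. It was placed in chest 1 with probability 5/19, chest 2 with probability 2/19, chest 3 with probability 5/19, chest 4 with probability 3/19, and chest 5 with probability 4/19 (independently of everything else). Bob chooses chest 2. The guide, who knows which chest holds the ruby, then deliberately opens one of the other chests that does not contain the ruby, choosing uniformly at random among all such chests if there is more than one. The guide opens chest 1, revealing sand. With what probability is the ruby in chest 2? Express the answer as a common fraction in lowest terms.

Consider each possible location of the ruby in turn.
If it is in chest 1 (prior 5/19): the guide opened chest 1, so this case is ruled out; weight (5/19)·0 = 0.
If it is in chest 2 (prior 2/19): the guide has 4 equally likely choices, so probability 1/4; weight (2/19)·(1/4) = 1/38.
If it is in chest 3 (prior 5/19): the guide has 3 equally likely choices, so probability 1/3; weight (5/19)·(1/3) = 5/57.
If it is in chest 4 (prior 3/19): the guide has 3 equally likely choices, so probability 1/3; weight (3/19)·(1/3) = 1/19.
If it is in chest 5 (prior 4/19): the guide has 3 equally likely choices, so probability 1/3; weight (4/19)·(1/3) = 4/57.
The weights sum to 9/38.
So P(the ruby in chest 2 | the guide opened chest 1) = (1/38) / (9/38) = 1/9.

1/9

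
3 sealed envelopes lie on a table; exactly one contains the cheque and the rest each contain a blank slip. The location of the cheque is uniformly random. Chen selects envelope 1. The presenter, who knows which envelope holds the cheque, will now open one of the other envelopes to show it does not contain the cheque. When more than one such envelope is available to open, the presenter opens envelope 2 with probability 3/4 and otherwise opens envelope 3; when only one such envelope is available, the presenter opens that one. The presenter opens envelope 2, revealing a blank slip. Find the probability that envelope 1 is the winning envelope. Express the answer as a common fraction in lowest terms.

3/7

Apply Bayes' rule, conditioning on where the cheque actually is.
If it is in envelope 1 (prior 1/3): envelope 2 is available, opened with probability 3/4; weight (1/3)·(3/4) = 1/4.
If it is in envelope 2 (prior 1/3): the presenter opened envelope 2, so this case is ruled out; weight (1/3)·0 = 0.
If it is in envelope 3 (prior 1/3): only envelope 2 is available, probability 1; weight (1/3)·1 = 1/3.
The weights sum to 7/12.
So P(the cheque in envelope 1 | the presenter opened envelope 2) = (1/4) / (7/12) = 3/7.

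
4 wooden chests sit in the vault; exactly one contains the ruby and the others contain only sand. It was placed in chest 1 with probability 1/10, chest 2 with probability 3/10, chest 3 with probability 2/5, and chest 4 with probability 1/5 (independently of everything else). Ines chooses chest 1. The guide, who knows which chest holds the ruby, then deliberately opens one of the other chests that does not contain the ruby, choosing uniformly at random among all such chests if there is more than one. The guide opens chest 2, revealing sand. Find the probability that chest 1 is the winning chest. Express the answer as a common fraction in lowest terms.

1/10

Consider each possible location of the ruby in turn.
If it is in chest 1 (prior 1/10): the guide has 3 equally likely choices, so probability 1/3; weight (1/10)·(1/3) = 1/30.
If it is in chest 2 (prior 3/10): the guide opened chest 2, so this case is ruled out; weight (3/10)·0 = 0.
If it is in chest 3 (prior 2/5): the guide has 2 equally likely choices, so probability 1/2; weight (2/5)·(1/2) = 1/5.
If it is in chest 4 (prior 1/5): the guide has 2 equally likely choices, so probability 1/2; weight (1/5)·(1/2) = 1/10.
The weights sum to 1/3.
So P(the ruby in chest 1 | the guide opened chest 2) = (1/30) / (1/3) = 1/10.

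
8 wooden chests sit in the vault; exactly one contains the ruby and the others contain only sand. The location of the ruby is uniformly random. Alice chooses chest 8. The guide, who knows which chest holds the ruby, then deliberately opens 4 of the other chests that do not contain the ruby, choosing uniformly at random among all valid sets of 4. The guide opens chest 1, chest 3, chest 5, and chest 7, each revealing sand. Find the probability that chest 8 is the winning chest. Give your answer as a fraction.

1/8

Condition on the true location of the ruby.
If it is in any of chests 1, 3, 5, and 7 (prior 1/8 each): that chest was opened and seen not to hold the prize — ruled out; weight (1/8)·0 = 0 each.
If it is in any of chests 2, 4, and 6 (prior 1/8 each): the guide has 15 equally likely choices, so probability 1/15; weight (1/8)·(1/15) = 1/120 each.
If it is in chest 8 (prior 1/8): the guide has 35 equally likely choices, so probability 1/35; weight (1/8)·(1/35) = 1/280.
The weights sum to 1/35.
So P(the ruby in chest 8 | the guide opened chest 1, chest 3, chest 5, and chest 7) = (1/280) / (1/35) = 1/8.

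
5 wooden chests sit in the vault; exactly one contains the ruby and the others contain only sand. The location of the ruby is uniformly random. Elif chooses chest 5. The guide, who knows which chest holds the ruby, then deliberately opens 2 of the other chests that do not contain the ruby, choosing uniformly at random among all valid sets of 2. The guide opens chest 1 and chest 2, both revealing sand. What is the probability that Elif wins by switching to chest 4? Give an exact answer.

Consider each possible location of the ruby in turn.
If it is in either of chests 1 and 2 (prior 1/5 each): that chest was opened and seen not to hold the prize — ruled out; weight (1/5)·0 = 0 each.
If it is in either of chests 3 and 4 (prior 1/5 each): the guide has 3 equally likely choices, so probability 1/3; weight (1/5)·(1/3) = 1/15 each.
If it is in chest 5 (prior 1/5): the guide has 6 equally likely choices, so probability 1/6; weight (1/5)·(1/6) = 1/30.
The weights sum to 1/6.
So P(the ruby in chest 4 | the guide opened chest 1 and chest 2) = (1/15) / (1/6) = 2/5.

2/5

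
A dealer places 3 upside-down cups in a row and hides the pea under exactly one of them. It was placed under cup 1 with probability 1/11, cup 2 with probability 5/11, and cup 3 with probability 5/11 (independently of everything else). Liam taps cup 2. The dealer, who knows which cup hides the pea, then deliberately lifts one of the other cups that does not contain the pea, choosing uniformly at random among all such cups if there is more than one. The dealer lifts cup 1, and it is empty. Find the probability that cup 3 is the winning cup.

Consider each possible location of the pea in turn.
If it is under cup 1 (prior 1/11): the dealer opened cup 1, so this case is ruled out; weight (1/11)·0 = 0.
If it is under cup 2 (prior 5/11): the dealer has 2 equally likely choices, so probability 1/2; weight (5/11)·(1/2) = 5/22.
If it is under cup 3 (prior 5/11): the dealer has no choice, probability 1; weight (5/11)·1 = 5/11.
The weights sum to 15/22.
So P(the pea under cup 3 | the dealer opened cup 1) = (5/11) / (15/22) = 2/3.

2/3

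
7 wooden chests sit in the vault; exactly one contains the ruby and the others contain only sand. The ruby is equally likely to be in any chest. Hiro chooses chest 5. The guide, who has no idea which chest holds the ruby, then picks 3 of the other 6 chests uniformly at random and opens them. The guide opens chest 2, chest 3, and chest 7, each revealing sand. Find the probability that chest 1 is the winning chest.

1/4

Because the guide chose which chests to open without knowing where the ruby is, the choice is independent of the prize location. Learning that none of the 3 opened chests holds the ruby simply rules out those 3 locations and leaves the remaining 4 chests still equally likely by symmetry.
So P(the ruby in chest 1) = 1/4.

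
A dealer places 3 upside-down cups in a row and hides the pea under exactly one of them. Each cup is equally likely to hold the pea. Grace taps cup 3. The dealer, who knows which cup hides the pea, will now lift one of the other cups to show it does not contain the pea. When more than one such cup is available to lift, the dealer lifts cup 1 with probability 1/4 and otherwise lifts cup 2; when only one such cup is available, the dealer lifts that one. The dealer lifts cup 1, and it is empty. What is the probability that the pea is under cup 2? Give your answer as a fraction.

4/5

Apply Bayes' rule, conditioning on where the pea actually is.
If it is under cup 1 (prior 1/3): the dealer opened cup 1, so this case is ruled out; weight (1/3)·0 = 0.
If it is under cup 2 (prior 1/3): only cup 1 is available, probability 1; weight (1/3)·1 = 1/3.
If it is under cup 3 (prior 1/3): cup 1 is available, opened with probability 1/4; weight (1/3)·(1/4) = 1/12.
The weights sum to 5/12.
So P(the pea under cup 2 | the dealer opened cup 1) = (1/3) / (5/12) = 4/5.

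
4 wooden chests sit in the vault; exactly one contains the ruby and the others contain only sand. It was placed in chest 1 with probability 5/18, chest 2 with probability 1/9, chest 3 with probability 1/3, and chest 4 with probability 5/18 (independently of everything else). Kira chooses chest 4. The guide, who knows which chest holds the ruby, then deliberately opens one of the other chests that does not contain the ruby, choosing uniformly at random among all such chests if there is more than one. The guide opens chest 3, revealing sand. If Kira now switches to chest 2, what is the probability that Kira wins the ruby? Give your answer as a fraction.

6/31

Apply Bayes' rule, conditioning on where the ruby actually is.
If it is in chest 1 (prior 5/18): the guide has 2 equally likely choices, so probability 1/2; weight (5/18)·(1/2) = 5/36.
If it is in chest 2 (prior 1/9): the guide has 2 equally likely choices, so probability 1/2; weight (1/9)·(1/2) = 1/18.
If it is in chest 3 (prior 1/3): the guide opened chest 3, so this case is ruled out; weight (1/3)·0 = 0.
If it is in chest 4 (prior 5/18): the guide has 3 equally likely choices, so probability 1/3; weight (5/18)·(1/3) = 5/54.
The weights sum to 31/108.
So P(the ruby in chest 2 | the guide opened chest 3) = (1/18) / (31/108) = 6/31.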